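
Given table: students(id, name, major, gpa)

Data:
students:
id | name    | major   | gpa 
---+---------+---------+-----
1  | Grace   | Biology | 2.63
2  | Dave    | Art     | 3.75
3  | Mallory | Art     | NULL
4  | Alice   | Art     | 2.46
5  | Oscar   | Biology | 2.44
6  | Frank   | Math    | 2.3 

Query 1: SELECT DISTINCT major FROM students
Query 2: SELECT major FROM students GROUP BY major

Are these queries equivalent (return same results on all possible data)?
Yes, equivalent

Both queries return: [('Art',), ('Biology',), ('Math',)]

Reason: Both get unique majors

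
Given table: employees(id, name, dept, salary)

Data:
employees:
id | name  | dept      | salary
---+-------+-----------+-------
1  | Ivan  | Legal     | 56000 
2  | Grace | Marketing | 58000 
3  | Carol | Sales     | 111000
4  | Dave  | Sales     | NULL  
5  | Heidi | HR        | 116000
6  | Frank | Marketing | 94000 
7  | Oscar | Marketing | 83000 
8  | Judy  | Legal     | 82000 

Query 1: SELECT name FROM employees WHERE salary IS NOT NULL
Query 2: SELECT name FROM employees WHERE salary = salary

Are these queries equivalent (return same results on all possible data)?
Yes, equivalent

Both queries return: [('Carol',), ('Frank',), ('Grace',), ('Heidi',), ('Ivan',), ('Judy',), ('Oscar',)]

Reason: IS NOT NULL vs self-equality (both exclude NULLs)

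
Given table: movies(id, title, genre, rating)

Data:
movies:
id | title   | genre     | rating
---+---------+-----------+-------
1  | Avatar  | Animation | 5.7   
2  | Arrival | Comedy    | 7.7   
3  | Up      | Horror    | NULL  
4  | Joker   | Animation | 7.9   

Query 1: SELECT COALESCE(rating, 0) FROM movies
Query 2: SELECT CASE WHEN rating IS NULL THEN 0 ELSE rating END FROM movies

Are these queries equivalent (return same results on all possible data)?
Yes, equivalent

Both queries return: [(0,), (5.7,), (7.7,), (7.9,)]

Reason: COALESCE vs CASE for NULL handling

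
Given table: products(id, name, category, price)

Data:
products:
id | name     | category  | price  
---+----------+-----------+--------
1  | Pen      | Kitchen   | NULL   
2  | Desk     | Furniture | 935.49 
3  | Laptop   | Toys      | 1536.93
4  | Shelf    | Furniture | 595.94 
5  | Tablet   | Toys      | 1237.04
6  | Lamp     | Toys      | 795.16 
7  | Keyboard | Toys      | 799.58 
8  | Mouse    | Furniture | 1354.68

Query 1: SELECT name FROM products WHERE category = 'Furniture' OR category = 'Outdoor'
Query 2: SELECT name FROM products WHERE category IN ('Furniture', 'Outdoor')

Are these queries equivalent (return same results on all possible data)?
Yes, equivalent

Both queries return: [('Desk',), ('Mouse',), ('Shelf',)]

Reason: OR vs IN are equivalent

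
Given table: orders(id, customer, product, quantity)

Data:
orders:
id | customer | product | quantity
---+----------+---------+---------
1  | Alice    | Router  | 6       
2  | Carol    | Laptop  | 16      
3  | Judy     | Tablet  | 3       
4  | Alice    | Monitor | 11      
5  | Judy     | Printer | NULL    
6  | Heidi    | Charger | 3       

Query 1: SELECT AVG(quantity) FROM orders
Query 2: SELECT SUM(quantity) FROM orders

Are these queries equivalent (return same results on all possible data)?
No, not equivalent

Query 1 returns: [(7.8,)]
Query 2 returns: [(39,)]

Reason: AVG vs SUM give different aggregate values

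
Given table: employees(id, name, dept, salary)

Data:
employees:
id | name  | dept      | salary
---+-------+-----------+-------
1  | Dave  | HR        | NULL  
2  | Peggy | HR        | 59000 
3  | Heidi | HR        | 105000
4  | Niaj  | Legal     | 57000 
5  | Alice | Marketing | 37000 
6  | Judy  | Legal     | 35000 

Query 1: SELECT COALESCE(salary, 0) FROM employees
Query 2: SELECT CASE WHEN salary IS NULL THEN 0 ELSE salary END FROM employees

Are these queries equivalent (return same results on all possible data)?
Yes, equivalent

Both queries return: [(0,), (35000,), (37000,), (57000,), (59000,), (105000,)]

Reason: COALESCE vs CASE for NULL handling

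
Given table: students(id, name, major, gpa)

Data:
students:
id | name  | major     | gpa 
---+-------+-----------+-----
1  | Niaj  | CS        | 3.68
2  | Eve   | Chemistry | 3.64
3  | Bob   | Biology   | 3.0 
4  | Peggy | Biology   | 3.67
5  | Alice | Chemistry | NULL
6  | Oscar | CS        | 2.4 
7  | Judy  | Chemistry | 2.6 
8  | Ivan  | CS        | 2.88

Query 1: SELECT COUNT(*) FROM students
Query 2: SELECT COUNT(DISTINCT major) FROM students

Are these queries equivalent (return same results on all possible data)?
No, not equivalent

Query 1 returns: [(8,)]
Query 2 returns: [(3,)]

Reason: COUNT(*) counts rows, COUNT(DISTINCT major) counts unique majors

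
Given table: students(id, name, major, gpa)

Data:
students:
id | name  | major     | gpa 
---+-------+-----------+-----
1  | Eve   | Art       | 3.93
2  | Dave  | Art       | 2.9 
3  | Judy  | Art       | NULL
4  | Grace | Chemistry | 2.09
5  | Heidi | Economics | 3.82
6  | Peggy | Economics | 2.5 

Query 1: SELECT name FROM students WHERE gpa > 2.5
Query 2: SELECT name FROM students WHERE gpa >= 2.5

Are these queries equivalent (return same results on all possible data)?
No, not equivalent

Query 1 returns: [('Eve',), ('Dave',), ('Heidi',)]
Query 2 returns: [('Eve',), ('Dave',), ('Heidi',), ('Peggy',)]

Reason: > vs >= gives different results when gpa = 2.5 exists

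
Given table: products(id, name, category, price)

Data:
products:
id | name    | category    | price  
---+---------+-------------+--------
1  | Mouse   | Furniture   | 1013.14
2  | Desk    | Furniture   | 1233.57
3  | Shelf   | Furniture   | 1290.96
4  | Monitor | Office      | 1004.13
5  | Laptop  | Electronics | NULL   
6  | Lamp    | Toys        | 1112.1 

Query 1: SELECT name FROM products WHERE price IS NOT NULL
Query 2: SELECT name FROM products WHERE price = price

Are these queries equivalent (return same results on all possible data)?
Yes, equivalent

Both queries return: [('Desk',), ('Lamp',), ('Monitor',), ('Mouse',), ('Shelf',)]

Reason: IS NOT NULL vs self-equality (both exclude NULLs)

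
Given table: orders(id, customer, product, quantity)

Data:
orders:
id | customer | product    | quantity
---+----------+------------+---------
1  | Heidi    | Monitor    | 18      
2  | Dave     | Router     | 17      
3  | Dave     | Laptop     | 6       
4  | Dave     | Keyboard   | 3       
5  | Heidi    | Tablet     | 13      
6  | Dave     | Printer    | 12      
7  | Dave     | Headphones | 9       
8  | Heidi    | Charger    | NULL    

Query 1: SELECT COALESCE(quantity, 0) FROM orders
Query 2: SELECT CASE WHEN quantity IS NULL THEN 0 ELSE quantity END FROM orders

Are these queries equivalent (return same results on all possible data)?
Yes, equivalent

Both queries return: [(0,), (3,), (6,), (9,), (12,), (13,), (17,), (18,)]

Reason: COALESCE vs CASE for NULL handling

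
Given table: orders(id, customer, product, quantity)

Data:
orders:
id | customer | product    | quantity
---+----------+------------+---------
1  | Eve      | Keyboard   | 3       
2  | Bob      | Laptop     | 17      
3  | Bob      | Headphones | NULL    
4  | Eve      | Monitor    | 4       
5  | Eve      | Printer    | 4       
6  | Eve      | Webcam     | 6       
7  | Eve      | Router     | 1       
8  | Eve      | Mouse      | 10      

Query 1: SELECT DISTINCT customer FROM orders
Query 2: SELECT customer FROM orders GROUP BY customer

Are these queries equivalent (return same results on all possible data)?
Yes, equivalent

Both queries return: [('Bob',), ('Eve',)]

Reason: Both get unique customers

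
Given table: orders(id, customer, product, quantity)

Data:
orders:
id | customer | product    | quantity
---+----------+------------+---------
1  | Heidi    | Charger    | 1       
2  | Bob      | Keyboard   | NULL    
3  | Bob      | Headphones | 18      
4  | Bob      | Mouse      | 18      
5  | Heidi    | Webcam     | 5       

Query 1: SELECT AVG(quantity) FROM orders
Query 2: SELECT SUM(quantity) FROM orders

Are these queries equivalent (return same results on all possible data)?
No, not equivalent

Query 1 returns: [(10.5,)]
Query 2 returns: [(42,)]

Reason: AVG vs SUM give different aggregate values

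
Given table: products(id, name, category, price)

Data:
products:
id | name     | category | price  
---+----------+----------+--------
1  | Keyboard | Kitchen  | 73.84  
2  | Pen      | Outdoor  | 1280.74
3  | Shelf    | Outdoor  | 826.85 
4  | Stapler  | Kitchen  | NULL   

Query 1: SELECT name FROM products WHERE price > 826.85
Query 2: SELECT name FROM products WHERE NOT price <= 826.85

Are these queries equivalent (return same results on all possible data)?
Yes, equivalent

Both queries return: [('Pen',)]

Reason: Both filter price > 826.85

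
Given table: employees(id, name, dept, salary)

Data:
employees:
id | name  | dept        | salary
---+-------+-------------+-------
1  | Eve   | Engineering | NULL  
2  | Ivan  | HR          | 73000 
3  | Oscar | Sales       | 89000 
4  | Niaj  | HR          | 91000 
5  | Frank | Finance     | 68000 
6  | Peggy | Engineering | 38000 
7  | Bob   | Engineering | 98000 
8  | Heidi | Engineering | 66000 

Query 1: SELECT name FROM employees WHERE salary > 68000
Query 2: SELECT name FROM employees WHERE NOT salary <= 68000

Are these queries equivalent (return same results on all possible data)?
Yes, equivalent

Both queries return: [('Bob',), ('Ivan',), ('Niaj',), ('Oscar',)]

Reason: Both filter salary > 68000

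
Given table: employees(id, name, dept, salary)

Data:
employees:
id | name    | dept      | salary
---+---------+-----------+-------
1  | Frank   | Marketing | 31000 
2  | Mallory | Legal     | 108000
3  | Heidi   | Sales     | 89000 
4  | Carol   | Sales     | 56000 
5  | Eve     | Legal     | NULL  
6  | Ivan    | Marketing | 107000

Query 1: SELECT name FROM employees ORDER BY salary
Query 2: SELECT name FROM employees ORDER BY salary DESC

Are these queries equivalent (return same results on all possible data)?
No, not equivalent

Query 1 returns: [('Eve',), ('Frank',), ('Carol',), ('Heidi',), ('Ivan',), ('Mallory',)]
Query 2 returns: [('Mallory',), ('Ivan',), ('Heidi',), ('Carol',), ('Frank',), ('Eve',)]

Reason: ASC vs DESC gives opposite ordering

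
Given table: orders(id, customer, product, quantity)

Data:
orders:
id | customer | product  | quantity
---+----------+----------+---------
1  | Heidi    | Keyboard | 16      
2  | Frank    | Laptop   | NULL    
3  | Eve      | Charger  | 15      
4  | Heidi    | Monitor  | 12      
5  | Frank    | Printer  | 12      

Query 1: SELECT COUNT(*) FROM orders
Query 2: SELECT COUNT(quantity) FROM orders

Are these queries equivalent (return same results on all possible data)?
No, not equivalent

Query 1 returns: [(5,)]
Query 2 returns: [(4,)]

Reason: COUNT(*) includes NULLs, COUNT(column) excludes them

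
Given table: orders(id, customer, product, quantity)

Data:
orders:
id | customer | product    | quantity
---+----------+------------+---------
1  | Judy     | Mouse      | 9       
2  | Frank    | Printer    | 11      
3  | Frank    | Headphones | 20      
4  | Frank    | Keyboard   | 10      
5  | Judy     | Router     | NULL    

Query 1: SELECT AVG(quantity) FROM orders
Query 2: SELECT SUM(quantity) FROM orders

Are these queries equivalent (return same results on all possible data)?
No, not equivalent

Query 1 returns: [(12.5,)]
Query 2 returns: [(50,)]

Reason: AVG vs SUM give different aggregate values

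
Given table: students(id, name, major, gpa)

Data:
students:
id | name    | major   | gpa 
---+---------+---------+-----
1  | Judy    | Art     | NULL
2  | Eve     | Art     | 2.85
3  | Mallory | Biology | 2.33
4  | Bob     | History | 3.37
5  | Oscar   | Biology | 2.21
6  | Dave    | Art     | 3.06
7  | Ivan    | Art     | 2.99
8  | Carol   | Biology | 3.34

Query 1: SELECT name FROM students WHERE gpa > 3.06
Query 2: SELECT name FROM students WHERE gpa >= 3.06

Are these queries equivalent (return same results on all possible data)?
No, not equivalent

Query 1 returns: [('Bob',), ('Carol',)]
Query 2 returns: [('Bob',), ('Dave',), ('Carol',)]

Reason: > vs >= gives different results when gpa = 3.06 exists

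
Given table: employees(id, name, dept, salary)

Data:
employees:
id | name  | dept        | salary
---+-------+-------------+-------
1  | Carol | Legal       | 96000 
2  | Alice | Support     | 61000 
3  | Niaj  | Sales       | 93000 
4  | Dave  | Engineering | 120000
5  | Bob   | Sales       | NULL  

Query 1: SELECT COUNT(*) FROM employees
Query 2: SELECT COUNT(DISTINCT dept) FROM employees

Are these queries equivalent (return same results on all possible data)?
No, not equivalent

Query 1 returns: [(5,)]
Query 2 returns: [(4,)]

Reason: COUNT(*) counts rows, COUNT(DISTINCT dept) counts unique depts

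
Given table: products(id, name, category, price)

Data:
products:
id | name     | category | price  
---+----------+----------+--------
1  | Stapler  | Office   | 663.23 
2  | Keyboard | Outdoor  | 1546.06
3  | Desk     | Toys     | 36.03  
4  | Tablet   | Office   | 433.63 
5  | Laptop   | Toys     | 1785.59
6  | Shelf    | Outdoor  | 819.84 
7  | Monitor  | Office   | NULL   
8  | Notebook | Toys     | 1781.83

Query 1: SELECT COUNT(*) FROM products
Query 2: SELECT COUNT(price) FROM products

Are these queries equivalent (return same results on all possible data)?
No, not equivalent

Query 1 returns: [(8,)]
Query 2 returns: [(7,)]

Reason: COUNT(*) includes NULLs, COUNT(column) excludes them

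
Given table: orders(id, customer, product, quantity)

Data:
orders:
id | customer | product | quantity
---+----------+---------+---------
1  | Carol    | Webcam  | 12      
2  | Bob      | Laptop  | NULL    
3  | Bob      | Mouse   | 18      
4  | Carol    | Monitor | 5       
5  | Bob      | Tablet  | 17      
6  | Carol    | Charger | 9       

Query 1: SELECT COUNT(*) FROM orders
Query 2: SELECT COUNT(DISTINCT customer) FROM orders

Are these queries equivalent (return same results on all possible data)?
No, not equivalent

Query 1 returns: [(6,)]
Query 2 returns: [(2,)]

Reason: COUNT(*) counts rows, COUNT(DISTINCT customer) counts unique customers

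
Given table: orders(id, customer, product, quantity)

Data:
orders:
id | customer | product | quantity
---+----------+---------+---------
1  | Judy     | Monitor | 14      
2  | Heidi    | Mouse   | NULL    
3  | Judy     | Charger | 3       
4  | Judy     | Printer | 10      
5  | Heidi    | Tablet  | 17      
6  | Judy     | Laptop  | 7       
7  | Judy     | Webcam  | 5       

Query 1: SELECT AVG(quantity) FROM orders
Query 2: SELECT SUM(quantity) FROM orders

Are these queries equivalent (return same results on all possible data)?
No, not equivalent

Query 1 returns: [(9.333333333333334,)]
Query 2 returns: [(56,)]

Reason: AVG vs SUM give different aggregate values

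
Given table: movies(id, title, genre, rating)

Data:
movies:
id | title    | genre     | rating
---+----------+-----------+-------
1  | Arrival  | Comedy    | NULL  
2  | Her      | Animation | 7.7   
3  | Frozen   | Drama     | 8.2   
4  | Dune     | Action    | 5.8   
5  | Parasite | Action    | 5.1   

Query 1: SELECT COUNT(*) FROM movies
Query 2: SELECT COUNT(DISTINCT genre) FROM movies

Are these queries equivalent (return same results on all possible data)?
No, not equivalent

Query 1 returns: [(5,)]
Query 2 returns: [(4,)]

Reason: COUNT(*) counts rows, COUNT(DISTINCT genre) counts unique genres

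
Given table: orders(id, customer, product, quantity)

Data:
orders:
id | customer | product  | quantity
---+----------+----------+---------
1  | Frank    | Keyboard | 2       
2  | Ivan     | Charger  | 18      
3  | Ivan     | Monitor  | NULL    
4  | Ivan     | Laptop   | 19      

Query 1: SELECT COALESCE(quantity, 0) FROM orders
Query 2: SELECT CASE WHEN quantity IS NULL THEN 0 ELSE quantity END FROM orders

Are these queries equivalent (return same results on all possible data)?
Yes, equivalent

Both queries return: [(0,), (2,), (18,), (19,)]

Reason: COALESCE vs CASE for NULL handling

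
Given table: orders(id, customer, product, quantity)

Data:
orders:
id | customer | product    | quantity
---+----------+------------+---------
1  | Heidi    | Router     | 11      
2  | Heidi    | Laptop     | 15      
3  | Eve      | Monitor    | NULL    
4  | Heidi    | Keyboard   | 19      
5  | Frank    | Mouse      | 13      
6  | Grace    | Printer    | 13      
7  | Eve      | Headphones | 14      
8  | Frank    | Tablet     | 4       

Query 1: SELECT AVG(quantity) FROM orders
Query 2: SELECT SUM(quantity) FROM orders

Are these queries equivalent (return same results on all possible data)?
No, not equivalent

Query 1 returns: [(12.714285714285714,)]
Query 2 returns: [(89,)]

Reason: AVG vs SUM give different aggregate values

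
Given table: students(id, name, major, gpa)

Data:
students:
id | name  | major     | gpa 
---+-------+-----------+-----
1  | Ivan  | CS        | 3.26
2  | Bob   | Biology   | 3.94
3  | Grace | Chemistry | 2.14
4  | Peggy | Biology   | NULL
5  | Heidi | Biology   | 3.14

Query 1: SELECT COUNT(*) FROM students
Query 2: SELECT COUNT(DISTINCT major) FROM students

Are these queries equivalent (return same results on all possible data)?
No, not equivalent

Query 1 returns: [(5,)]
Query 2 returns: [(3,)]

Reason: COUNT(*) counts rows, COUNT(DISTINCT major) counts unique majors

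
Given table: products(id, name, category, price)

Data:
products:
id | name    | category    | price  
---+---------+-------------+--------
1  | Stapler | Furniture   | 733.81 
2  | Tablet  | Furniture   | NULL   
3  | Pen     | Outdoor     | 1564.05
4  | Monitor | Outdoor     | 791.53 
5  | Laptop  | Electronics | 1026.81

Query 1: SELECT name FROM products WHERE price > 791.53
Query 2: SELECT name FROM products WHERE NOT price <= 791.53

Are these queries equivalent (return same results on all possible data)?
Yes, equivalent

Both queries return: [('Laptop',), ('Pen',)]

Reason: Both filter price > 791.53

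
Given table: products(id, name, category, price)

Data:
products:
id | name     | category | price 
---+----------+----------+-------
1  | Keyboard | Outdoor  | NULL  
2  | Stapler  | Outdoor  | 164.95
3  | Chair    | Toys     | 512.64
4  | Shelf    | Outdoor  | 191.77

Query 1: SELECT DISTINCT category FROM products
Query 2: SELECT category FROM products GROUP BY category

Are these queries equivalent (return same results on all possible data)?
Yes, equivalent

Both queries return: [('Outdoor',), ('Toys',)]

Reason: Both get unique categorys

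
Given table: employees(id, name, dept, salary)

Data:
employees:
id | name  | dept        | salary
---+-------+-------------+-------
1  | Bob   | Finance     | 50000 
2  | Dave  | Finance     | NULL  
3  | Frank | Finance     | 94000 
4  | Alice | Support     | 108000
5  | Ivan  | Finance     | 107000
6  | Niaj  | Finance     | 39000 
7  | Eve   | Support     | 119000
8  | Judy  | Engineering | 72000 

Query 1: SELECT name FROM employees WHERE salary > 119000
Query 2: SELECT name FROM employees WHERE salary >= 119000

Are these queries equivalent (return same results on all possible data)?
No, not equivalent

Query 1 returns: []
Query 2 returns: [('Eve',)]

Reason: > vs >= gives different results when salary = 119000 exists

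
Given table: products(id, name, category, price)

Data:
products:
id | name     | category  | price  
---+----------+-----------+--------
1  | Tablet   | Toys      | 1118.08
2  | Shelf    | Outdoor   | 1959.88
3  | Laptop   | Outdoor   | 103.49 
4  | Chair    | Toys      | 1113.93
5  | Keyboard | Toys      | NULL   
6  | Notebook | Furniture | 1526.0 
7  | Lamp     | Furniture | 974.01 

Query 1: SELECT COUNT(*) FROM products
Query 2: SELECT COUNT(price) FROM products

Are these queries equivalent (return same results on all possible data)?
No, not equivalent

Query 1 returns: [(7,)]
Query 2 returns: [(6,)]

Reason: COUNT(*) includes NULLs, COUNT(column) excludes them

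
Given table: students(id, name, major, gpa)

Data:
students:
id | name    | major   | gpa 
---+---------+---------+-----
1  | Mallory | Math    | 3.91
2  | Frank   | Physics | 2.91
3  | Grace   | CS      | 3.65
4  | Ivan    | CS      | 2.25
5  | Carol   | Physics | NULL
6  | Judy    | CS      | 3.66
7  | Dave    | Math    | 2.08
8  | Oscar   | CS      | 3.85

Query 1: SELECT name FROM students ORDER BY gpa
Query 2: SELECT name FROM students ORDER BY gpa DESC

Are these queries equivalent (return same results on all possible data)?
No, not equivalent

Query 1 returns: [('Carol',), ('Dave',), ('Ivan',), ('Frank',), ('Grace',), ('Judy',), ('Oscar',), ('Mallory',)]
Query 2 returns: [('Mallory',), ('Oscar',), ('Judy',), ('Grace',), ('Frank',), ('Ivan',), ('Dave',), ('Carol',)]

Reason: ASC vs DESC gives opposite ordering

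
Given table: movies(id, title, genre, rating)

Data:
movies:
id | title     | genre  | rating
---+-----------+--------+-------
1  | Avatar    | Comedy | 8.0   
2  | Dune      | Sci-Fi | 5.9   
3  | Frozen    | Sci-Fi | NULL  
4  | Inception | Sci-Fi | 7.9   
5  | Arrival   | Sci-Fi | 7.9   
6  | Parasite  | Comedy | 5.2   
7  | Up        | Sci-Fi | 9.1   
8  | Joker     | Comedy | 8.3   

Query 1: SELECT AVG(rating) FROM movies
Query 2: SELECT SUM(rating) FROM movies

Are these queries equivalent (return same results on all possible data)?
No, not equivalent

Query 1 returns: [(7.471428571428572,)]
Query 2 returns: [(52.300000000000004,)]

Reason: AVG vs SUM give different aggregate values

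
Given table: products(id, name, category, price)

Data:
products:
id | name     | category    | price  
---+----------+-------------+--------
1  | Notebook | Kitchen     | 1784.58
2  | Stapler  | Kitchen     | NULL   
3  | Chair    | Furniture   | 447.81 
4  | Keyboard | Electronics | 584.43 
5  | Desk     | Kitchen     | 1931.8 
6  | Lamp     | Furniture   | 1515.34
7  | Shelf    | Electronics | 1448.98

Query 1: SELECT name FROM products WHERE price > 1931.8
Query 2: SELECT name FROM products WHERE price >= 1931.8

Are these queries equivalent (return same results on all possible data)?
No, not equivalent

Query 1 returns: []
Query 2 returns: [('Desk',)]

Reason: > vs >= gives different results when price = 1931.8 exists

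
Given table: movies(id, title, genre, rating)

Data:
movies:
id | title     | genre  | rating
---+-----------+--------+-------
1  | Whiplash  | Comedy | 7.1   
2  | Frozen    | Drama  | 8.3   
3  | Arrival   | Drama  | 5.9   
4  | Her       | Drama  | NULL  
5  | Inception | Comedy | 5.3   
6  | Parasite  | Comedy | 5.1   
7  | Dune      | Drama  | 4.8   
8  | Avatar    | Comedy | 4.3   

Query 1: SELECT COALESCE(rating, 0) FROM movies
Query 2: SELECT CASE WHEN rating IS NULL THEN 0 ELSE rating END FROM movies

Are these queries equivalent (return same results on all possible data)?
Yes, equivalent

Both queries return: [(0,), (4.3,), (4.8,), (5.1,), (5.3,), (5.9,), (7.1,), (8.3,)]

Reason: COALESCE vs CASE for NULL handling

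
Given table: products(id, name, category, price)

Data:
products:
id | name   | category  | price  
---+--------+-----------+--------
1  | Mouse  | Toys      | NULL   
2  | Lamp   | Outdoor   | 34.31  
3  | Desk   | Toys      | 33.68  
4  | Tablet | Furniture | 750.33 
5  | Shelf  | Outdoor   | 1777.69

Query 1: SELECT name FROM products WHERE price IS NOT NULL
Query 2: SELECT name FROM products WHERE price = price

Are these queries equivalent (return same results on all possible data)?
Yes, equivalent

Both queries return: [('Desk',), ('Lamp',), ('Shelf',), ('Tablet',)]

Reason: IS NOT NULL vs self-equality (both exclude NULLs)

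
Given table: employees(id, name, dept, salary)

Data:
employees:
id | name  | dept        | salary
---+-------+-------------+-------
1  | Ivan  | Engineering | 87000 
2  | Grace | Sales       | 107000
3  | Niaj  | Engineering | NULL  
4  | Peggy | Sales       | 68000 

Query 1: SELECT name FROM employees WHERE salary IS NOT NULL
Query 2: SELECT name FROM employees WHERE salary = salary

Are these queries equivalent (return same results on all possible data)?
Yes, equivalent

Both queries return: [('Grace',), ('Ivan',), ('Peggy',)]

Reason: IS NOT NULL vs self-equality (both exclude NULLs)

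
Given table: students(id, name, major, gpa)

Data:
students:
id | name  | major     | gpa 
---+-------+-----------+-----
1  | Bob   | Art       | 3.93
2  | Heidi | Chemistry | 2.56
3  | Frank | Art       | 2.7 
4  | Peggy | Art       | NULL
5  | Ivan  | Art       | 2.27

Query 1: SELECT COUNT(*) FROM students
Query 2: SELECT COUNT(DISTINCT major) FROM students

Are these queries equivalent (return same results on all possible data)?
No, not equivalent

Query 1 returns: [(5,)]
Query 2 returns: [(2,)]

Reason: COUNT(*) counts rows, COUNT(DISTINCT major) counts unique majors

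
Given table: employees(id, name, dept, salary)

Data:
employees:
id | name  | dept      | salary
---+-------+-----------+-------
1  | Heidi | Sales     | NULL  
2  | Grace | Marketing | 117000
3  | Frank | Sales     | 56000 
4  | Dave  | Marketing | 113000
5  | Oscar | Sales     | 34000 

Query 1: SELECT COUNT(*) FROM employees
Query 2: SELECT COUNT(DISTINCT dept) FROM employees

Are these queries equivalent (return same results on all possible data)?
No, not equivalent

Query 1 returns: [(5,)]
Query 2 returns: [(2,)]

Reason: COUNT(*) counts rows, COUNT(DISTINCT dept) counts unique depts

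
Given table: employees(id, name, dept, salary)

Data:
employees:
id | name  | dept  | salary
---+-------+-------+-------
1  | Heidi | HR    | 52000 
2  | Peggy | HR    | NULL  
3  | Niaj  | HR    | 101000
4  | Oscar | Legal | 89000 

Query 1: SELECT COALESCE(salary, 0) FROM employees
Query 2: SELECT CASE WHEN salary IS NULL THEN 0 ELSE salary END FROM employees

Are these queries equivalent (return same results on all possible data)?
Yes, equivalent

Both queries return: [(0,), (52000,), (89000,), (101000,)]

Reason: COALESCE vs CASE for NULL handling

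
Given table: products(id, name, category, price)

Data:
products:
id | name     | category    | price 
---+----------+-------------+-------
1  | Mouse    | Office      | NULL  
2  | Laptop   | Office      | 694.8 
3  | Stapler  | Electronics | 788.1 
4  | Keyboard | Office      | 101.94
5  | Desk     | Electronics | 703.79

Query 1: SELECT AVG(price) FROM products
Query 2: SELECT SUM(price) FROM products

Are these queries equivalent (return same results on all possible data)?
No, not equivalent

Query 1 returns: [(572.1575,)]
Query 2 returns: [(2288.63,)]

Reason: AVG vs SUM give different aggregate values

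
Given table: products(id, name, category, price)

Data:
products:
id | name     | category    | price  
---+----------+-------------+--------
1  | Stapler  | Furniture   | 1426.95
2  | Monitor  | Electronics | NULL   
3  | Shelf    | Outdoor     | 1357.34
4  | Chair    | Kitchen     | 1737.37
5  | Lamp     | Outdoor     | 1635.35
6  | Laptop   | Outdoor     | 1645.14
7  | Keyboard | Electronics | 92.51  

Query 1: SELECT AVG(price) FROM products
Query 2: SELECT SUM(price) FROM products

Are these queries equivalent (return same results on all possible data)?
No, not equivalent

Query 1 returns: [(1315.7766666666666,)]
Query 2 returns: [(7894.66,)]

Reason: AVG vs SUM give different aggregate values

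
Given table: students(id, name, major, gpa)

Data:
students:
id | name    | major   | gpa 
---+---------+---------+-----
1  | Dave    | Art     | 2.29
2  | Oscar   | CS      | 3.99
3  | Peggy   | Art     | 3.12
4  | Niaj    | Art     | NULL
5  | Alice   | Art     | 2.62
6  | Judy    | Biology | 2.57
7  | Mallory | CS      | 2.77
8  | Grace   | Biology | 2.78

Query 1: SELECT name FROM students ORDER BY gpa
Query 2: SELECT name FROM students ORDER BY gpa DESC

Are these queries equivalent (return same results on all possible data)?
No, not equivalent

Query 1 returns: [('Niaj',), ('Dave',), ('Judy',), ('Alice',), ('Mallory',), ('Grace',), ('Peggy',), ('Oscar',)]
Query 2 returns: [('Oscar',), ('Peggy',), ('Grace',), ('Mallory',), ('Alice',), ('Judy',), ('Dave',), ('Niaj',)]

Reason: ASC vs DESC gives opposite ordering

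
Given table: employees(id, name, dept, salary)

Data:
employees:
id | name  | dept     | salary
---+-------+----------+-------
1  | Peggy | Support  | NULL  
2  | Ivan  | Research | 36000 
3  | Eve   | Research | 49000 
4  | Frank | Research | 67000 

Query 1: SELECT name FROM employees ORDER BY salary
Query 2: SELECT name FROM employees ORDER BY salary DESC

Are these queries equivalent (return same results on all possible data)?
No, not equivalent

Query 1 returns: [('Peggy',), ('Ivan',), ('Eve',), ('Frank',)]
Query 2 returns: [('Frank',), ('Eve',), ('Ivan',), ('Peggy',)]

Reason: ASC vs DESC gives opposite ordering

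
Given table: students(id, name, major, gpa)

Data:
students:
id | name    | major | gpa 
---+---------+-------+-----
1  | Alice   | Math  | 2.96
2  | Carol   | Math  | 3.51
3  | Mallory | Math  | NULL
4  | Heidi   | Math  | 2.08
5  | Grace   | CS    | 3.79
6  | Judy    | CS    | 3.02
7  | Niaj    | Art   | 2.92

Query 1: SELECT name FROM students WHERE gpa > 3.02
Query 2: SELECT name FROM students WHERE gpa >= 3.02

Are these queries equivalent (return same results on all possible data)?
No, not equivalent

Query 1 returns: [('Carol',), ('Grace',)]
Query 2 returns: [('Carol',), ('Grace',), ('Judy',)]

Reason: > vs >= gives different results when gpa = 3.02 exists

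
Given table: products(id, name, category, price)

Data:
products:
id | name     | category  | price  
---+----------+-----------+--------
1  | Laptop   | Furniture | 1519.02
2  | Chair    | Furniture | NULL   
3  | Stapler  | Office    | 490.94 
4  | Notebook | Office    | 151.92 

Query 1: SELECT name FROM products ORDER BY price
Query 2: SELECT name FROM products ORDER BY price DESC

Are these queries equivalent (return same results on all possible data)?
No, not equivalent

Query 1 returns: [('Chair',), ('Notebook',), ('Stapler',), ('Laptop',)]
Query 2 returns: [('Laptop',), ('Stapler',), ('Notebook',), ('Chair',)]

Reason: ASC vs DESC gives opposite ordering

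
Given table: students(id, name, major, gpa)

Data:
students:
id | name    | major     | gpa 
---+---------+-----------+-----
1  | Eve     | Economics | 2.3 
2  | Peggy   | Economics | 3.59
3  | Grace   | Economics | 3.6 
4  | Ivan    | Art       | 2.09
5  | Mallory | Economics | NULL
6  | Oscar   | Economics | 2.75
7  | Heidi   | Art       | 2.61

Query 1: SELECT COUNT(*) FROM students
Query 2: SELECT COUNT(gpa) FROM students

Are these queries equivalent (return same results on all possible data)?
No, not equivalent

Query 1 returns: [(7,)]
Query 2 returns: [(6,)]

Reason: COUNT(*) includes NULLs, COUNT(column) excludes them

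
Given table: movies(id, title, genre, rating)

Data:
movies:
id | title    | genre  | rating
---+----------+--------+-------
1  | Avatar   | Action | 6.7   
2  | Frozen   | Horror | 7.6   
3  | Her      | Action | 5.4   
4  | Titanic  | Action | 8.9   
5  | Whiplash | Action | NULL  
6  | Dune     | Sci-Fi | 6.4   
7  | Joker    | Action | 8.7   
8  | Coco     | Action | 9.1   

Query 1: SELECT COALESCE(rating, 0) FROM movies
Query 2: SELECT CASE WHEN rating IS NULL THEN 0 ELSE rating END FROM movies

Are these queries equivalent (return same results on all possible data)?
Yes, equivalent

Both queries return: [(0,), (5.4,), (6.4,), (6.7,), (7.6,), (8.7,), (8.9,), (9.1,)]

Reason: COALESCE vs CASE for NULL handling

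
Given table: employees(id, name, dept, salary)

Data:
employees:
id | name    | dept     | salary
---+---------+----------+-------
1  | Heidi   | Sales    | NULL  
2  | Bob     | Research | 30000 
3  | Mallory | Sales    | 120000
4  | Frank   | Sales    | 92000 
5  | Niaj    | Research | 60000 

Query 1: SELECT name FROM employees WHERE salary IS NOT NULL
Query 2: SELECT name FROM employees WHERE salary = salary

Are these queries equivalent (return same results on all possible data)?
Yes, equivalent

Both queries return: [('Bob',), ('Frank',), ('Mallory',), ('Niaj',)]

Reason: IS NOT NULL vs self-equality (both exclude NULLs)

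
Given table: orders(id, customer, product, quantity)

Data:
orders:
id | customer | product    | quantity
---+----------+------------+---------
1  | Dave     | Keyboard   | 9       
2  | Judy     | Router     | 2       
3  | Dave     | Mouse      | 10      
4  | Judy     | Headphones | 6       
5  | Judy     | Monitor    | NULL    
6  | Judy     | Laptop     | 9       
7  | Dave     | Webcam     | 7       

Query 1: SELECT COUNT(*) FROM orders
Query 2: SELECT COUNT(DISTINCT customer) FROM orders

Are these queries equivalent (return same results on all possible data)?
No, not equivalent

Query 1 returns: [(7,)]
Query 2 returns: [(2,)]

Reason: COUNT(*) counts rows, COUNT(DISTINCT customer) counts unique customers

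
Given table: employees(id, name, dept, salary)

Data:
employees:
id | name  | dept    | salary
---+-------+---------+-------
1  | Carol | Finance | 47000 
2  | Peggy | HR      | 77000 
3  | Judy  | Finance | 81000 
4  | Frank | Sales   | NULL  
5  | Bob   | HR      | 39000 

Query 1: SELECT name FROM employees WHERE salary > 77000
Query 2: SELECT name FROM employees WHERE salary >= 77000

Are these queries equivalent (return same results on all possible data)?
No, not equivalent

Query 1 returns: [('Judy',)]
Query 2 returns: [('Peggy',), ('Judy',)]

Reason: > vs >= gives different results when salary = 77000 exists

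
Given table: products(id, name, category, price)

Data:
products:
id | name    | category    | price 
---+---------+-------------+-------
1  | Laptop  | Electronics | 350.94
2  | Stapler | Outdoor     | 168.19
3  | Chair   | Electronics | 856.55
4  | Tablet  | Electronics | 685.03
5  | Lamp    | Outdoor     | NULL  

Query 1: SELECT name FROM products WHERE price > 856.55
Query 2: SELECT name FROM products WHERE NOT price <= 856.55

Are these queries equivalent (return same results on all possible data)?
Yes, equivalent

Both queries return: []

Reason: Both filter price > 856.55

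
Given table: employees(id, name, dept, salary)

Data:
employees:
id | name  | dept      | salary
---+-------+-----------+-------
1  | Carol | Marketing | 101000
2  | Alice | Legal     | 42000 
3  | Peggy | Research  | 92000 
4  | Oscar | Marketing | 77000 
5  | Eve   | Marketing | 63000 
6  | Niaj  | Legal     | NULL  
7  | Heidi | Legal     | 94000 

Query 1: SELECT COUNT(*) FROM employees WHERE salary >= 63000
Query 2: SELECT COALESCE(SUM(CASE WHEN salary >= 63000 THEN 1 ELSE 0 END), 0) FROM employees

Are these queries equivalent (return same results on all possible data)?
Yes, equivalent

Both queries return: [(5,)]

Reason: COUNT with WHERE vs conditional SUM (COALESCE handles empty-table NULL)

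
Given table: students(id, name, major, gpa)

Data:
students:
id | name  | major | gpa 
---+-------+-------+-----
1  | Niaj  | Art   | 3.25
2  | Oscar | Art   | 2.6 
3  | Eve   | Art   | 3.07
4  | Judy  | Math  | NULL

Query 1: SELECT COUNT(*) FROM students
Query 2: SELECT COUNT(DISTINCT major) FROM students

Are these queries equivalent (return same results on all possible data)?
No, not equivalent

Query 1 returns: [(4,)]
Query 2 returns: [(2,)]

Reason: COUNT(*) counts rows, COUNT(DISTINCT major) counts unique majors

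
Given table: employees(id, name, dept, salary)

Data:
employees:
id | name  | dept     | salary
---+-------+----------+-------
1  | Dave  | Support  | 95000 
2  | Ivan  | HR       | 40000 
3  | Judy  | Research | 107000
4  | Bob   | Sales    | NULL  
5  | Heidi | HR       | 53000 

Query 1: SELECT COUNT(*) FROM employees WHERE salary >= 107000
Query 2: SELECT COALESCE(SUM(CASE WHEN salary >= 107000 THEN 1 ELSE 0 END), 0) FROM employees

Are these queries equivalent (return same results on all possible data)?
Yes, equivalent

Both queries return: [(1,)]

Reason: COUNT with WHERE vs conditional SUM (COALESCE handles empty-table NULL)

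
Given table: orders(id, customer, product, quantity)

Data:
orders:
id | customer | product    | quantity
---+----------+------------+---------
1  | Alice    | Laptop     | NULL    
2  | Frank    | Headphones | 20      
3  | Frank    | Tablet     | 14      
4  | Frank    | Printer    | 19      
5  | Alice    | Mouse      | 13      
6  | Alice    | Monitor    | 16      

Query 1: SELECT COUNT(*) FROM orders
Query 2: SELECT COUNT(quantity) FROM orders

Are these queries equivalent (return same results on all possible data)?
No, not equivalent

Query 1 returns: [(6,)]
Query 2 returns: [(5,)]

Reason: COUNT(*) includes NULLs, COUNT(column) excludes them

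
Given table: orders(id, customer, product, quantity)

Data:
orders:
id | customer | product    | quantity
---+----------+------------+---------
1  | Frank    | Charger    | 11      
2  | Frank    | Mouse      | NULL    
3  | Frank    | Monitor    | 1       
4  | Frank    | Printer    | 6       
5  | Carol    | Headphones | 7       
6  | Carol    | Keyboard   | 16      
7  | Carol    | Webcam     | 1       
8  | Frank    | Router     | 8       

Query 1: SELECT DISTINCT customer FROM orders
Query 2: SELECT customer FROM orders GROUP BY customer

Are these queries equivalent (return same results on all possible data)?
Yes, equivalent

Both queries return: [('Carol',), ('Frank',)]

Reason: Both get unique customers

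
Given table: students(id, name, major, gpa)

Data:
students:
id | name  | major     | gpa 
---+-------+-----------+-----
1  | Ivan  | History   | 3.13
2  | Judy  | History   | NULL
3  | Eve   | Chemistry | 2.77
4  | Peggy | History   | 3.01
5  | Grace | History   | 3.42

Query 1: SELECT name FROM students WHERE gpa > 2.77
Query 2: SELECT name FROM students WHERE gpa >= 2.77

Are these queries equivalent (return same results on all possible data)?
No, not equivalent

Query 1 returns: [('Ivan',), ('Peggy',), ('Grace',)]
Query 2 returns: [('Ivan',), ('Eve',), ('Peggy',), ('Grace',)]

Reason: > vs >= gives different results when gpa = 2.77 exists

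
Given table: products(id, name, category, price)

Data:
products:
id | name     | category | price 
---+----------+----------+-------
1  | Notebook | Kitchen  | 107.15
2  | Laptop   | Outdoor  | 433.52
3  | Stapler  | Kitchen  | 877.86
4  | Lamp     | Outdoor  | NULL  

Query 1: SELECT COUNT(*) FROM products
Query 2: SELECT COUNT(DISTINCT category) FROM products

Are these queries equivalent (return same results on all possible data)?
No, not equivalent

Query 1 returns: [(4,)]
Query 2 returns: [(2,)]

Reason: COUNT(*) counts rows, COUNT(DISTINCT category) counts unique categorys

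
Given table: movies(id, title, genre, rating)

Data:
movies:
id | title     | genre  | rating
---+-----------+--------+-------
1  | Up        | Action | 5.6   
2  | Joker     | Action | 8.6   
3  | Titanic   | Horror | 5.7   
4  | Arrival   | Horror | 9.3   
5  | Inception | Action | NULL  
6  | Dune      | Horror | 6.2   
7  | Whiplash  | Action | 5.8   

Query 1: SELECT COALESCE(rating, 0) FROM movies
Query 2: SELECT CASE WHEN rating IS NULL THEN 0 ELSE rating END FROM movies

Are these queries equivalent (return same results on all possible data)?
Yes, equivalent

Both queries return: [(0,), (5.6,), (5.7,), (5.8,), (6.2,), (8.6,), (9.3,)]

Reason: COALESCE vs CASE for NULL handling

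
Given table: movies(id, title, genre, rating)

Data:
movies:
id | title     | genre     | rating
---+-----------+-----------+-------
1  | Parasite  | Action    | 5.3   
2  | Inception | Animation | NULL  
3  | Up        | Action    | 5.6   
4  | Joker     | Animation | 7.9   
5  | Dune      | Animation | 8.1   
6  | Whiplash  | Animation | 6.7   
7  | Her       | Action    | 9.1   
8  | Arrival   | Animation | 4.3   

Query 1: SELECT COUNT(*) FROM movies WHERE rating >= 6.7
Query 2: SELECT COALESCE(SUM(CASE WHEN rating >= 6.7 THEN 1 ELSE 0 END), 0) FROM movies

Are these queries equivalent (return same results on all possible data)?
Yes, equivalent

Both queries return: [(4,)]

Reason: COUNT with WHERE vs conditional SUM (COALESCE handles empty-table NULL)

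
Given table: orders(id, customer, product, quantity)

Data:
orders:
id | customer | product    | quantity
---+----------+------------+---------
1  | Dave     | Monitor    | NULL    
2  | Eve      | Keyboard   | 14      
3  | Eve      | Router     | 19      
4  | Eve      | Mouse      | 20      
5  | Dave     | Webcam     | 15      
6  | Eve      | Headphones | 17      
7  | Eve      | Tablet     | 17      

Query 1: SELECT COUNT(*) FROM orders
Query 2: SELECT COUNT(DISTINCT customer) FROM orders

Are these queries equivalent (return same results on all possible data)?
No, not equivalent

Query 1 returns: [(7,)]
Query 2 returns: [(2,)]

Reason: COUNT(*) counts rows, COUNT(DISTINCT customer) counts unique customers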